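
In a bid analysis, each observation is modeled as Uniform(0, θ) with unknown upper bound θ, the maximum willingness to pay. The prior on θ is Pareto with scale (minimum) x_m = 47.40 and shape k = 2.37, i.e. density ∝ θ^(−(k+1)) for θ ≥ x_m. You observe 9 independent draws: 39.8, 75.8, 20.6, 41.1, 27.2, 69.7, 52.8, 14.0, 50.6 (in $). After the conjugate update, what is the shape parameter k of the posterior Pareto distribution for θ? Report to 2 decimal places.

11.37

A Pareto(scale x_m, shape k) prior on the upper bound θ of Uniform(0, θ) is conjugate: posterior is Pareto(max(x_m, max xᵢ), k + n).
Sample maximum = 75.8; prior scale x_m = 47.40 → posterior scale = max = 75.80.
Posterior shape = 2.37 + 9 = 11.37.
Posterior shape k = 11.37.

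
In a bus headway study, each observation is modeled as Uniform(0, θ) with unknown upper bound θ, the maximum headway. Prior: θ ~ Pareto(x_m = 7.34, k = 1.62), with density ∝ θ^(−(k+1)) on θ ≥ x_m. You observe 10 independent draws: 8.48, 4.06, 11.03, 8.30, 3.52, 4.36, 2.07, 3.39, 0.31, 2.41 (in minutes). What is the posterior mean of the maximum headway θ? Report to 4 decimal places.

A Pareto(scale x_m, shape k) prior on the upper bound θ of Uniform(0, θ) is conjugate: posterior is Pareto(max(x_m, max xᵢ), k + n).
Sample maximum = 11.03; prior scale x_m = 7.34 → posterior scale = max = 11.03.
Posterior shape = 1.62 + 10 = 11.62.
E[θ|data] = k·x_m/(k−1) = 11.62·11.03/10.62 = 12.0686.

12.0686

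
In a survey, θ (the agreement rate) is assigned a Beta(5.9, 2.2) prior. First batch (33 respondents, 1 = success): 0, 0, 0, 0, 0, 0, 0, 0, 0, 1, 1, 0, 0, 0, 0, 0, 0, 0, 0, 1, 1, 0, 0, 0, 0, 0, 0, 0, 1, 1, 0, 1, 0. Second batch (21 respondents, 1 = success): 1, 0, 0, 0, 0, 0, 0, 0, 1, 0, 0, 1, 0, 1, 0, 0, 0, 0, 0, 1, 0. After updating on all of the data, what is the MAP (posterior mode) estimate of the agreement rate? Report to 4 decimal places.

The Beta prior is conjugate to a Binomial/Bernoulli likelihood; the update adds successes to α and failures to β.
After batch 1: Beta(5.9+7, 2.2+26) = Beta(12.9, 28.2).
After batch 2: Beta(12.9+5, 28.2+16) = Beta(17.9, 44.2).
Mode of Beta(a,b) for a,b>1 is (a−1)/(a+b−2) = 16.9/60.1 = 0.2812.

0.2812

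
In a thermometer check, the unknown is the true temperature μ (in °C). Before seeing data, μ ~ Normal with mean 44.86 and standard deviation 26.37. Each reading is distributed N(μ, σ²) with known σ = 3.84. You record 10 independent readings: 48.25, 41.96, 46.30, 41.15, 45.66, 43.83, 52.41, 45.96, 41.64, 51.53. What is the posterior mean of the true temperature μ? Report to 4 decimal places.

45.8669

For Normal data with known variance σ², a Normal(μ₀, σ₀²) prior on μ is conjugate. Posterior precision = 1/σ₀² + n/σ²; posterior mean is the precision-weighted average of μ₀ and x̄.
Σxᵢ = 48.25 + 41.96 + 46.30 + 41.15 + 45.66 + 43.83 + 52.41 + 45.96 + 41.64 + 51.53 = 458.69, so n·x̄ = 458.69.
σ₀² = 26.37² = 695.3769, σ² = 3.84² = 14.7456; σ² + n·σ₀² = 14.7456 + 10·695.3769 = 6968.5146.
Posterior mean = (μ₀/σ₀² + n·x̄/σ²)/(1/σ₀² + n/σ²) = (σ²·μ₀ + σ₀²·n·x̄)/(σ² + n·σ₀²) = (14.7456·44.86 + 695.3769·458.69)/6968.5146 = 319623.917877/6968.5146 = 45.8669.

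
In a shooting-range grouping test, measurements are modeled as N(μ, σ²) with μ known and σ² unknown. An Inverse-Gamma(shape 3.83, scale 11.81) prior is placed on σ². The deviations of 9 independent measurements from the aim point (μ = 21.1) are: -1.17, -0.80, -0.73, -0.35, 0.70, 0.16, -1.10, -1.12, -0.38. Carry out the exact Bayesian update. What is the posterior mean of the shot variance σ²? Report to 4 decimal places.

With known mean μ and an Inverse-Gamma(α, β) prior on σ², the Normal likelihood is conjugate: posterior is Inv-Gamma(α + n/2, β + Σ(xᵢ−μ)²/2).
Σ(xᵢ−μ)² = (-1.17)² + (-0.80)² + (-0.73)² + (-0.35)² + (0.70)² + (0.16)² + (-1.10)² + (-1.12)² + (-0.38)² = 5.7887.
Posterior: Inv-Gamma(3.83 + 9/2, 11.81 + 5.7887/2) = Inv-Gamma(8.33, 14.70435).
E[σ²|data] = β/(α−1) = 14.70435/7.33 = 2.0061.

2.0061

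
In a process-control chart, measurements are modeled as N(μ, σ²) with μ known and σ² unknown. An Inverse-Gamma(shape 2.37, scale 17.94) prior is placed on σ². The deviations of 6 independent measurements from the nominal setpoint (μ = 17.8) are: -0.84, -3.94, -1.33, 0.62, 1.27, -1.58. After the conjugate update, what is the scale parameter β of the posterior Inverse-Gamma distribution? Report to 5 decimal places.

With known mean μ and an Inverse-Gamma(α, β) prior on σ², the Normal likelihood is conjugate: posterior is Inv-Gamma(α + n/2, β + Σ(xᵢ−μ)²/2).
Σ(xᵢ−μ)² = (-0.84)² + (-3.94)² + (-1.33)² + (0.62)² + (1.27)² + (-1.58)² = 22.4918.
Posterior: Inv-Gamma(2.37 + 6/2, 17.94 + 22.4918/2) = Inv-Gamma(5.37, 29.18590).
Posterior β = 29.18590.

29.18590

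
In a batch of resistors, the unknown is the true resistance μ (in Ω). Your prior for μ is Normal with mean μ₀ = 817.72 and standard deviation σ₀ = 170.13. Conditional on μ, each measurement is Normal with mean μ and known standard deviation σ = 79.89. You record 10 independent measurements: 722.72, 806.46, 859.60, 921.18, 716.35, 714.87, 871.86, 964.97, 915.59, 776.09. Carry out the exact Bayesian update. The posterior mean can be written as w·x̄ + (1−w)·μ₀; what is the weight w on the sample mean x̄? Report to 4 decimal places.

For Normal data with known variance σ², a Normal(μ₀, σ₀²) prior on μ is conjugate. Posterior precision = 1/σ₀² + n/σ²; posterior mean is the precision-weighted average of μ₀ and x̄.
σ₀² = 170.13² = 28944.2169, σ² = 79.89² = 6382.4121. Prior precision 1/σ₀² = 1/28944.2169; data precision n/σ² = 10/6382.4121.
w = (n/σ²)/(1/σ₀² + n/σ²) = n·σ₀²/(σ² + n·σ₀²) = 10·28944.2169/(6382.4121 + 10·28944.2169) = 289442.169/295824.5811 = 0.9784.

0.9784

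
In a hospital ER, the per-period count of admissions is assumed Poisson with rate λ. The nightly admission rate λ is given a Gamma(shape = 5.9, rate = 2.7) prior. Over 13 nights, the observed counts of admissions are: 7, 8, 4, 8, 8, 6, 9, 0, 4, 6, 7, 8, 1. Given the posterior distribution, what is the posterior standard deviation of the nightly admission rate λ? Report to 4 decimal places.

0.5764

With a Gamma(shape α, rate β) prior, the Poisson likelihood is conjugate: the posterior is Gamma(α + ΣXᵢ, β + n).
Sum of counts S = 76 over n = 13 nights.
Posterior: Gamma(α+S, β+n) = Gamma(5.9+76, 2.7+13) = Gamma(81.9, 15.7).
SD = √α/β = √81.9/15.7 = 0.5764.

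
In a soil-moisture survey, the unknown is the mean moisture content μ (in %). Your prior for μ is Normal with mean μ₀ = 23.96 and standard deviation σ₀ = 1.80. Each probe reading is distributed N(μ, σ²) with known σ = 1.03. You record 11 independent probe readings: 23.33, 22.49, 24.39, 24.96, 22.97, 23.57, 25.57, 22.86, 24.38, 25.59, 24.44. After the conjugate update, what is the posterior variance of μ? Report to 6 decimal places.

For Normal data with known variance σ², a Normal(μ₀, σ₀²) prior on μ is conjugate. Posterior precision = 1/σ₀² + n/σ²; posterior mean is the precision-weighted average of μ₀ and x̄.
σ₀² = 1.80² = 3.24, σ² = 1.03² = 1.0609; σ² + n·σ₀² = 1.0609 + 11·3.24 = 36.7009.
Posterior precision = 1/σ₀² + n/σ² = 1/3.24 + 11/1.0609 = (σ² + n·σ₀²)/(σ₀²σ²) = 36.7009/(3.24·1.0609); posterior variance σₙ² = σ₀²σ²/(σ² + n·σ₀²) = 3.24·1.0609/36.7009 = 0.093658.

0.093658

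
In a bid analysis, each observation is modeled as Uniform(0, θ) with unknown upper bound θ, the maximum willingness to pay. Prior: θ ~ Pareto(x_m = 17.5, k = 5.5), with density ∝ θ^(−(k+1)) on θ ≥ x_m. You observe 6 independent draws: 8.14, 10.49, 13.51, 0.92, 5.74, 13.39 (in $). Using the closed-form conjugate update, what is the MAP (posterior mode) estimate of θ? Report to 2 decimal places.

17.50

A Pareto(scale x_m, shape k) prior on the upper bound θ of Uniform(0, θ) is conjugate: posterior is Pareto(max(x_m, max xᵢ), k + n).
Sample maximum = 13.51; prior scale x_m = 17.5 → posterior scale = max = 17.50.
Posterior shape = 5.5 + 6 = 11.5.
The Pareto density is decreasing on [x_m, ∞), so the mode is x_m = 17.50.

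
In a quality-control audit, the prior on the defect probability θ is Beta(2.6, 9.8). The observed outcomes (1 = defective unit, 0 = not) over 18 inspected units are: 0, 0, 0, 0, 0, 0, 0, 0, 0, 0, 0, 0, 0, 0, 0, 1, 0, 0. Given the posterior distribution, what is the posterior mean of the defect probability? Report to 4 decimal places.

0.1184

The Beta prior is conjugate to a Binomial/Bernoulli likelihood; the update adds successes to α and failures to β.
Posterior: Beta(α+k, β+n−k) = Beta(2.6+1, 9.8+17) = Beta(3.6, 26.8).
Posterior mean = α/(α+β) = 3.6/30.4 = 0.1184.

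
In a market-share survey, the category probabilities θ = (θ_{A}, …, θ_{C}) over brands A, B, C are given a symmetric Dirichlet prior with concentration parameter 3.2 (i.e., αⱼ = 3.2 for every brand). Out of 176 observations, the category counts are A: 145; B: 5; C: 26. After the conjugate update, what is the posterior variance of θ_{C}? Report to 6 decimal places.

0.000710

The Dirichlet prior is conjugate to the Multinomial likelihood: each posterior αⱼ = prior αⱼ + observed count nⱼ.
Posterior concentration: (148.2, 8.2, 29.2), total = 185.6.
Var[θ_j] = α_j(Σα−α_j)/((Σα)²(Σα+1)) = 29.2·156.4/(185.6²·186.6) = 0.000710.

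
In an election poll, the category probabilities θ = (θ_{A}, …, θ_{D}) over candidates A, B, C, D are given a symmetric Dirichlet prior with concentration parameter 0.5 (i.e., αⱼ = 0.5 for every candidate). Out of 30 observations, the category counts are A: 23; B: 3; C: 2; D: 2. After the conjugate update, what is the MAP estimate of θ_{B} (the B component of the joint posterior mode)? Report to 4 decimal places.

The Dirichlet prior is conjugate to the Multinomial likelihood: each posterior αⱼ = prior αⱼ + observed count nⱼ.
Posterior concentration: (23.5, 3.5, 2.5, 2.5), total = 32.0.
Joint mode component: (α_{B}−1)/(Σα−K) = 2.5/28.0 = 0.0893.

0.0893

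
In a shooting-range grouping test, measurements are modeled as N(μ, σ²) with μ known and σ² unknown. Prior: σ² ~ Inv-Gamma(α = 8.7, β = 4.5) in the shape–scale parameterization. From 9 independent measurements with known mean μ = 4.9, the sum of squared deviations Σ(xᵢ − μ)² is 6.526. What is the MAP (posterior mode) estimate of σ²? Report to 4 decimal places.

0.5467

With known mean μ and an Inverse-Gamma(α, β) prior on σ², the Normal likelihood is conjugate: posterior is Inv-Gamma(α + n/2, β + Σ(xᵢ−μ)²/2).
Posterior: Inv-Gamma(8.7 + 9/2, 4.5 + 6.526/2) = Inv-Gamma(13.20, 7.7630).
Mode = β/(α+1) = 7.7630/14.20 = 0.5467.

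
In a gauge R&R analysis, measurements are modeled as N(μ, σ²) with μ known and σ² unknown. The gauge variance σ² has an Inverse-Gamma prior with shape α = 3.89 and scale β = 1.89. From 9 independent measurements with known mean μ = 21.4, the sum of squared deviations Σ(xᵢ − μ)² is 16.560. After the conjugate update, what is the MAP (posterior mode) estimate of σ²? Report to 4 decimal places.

With known mean μ and an Inverse-Gamma(α, β) prior on σ², the Normal likelihood is conjugate: posterior is Inv-Gamma(α + n/2, β + Σ(xᵢ−μ)²/2).
Posterior: Inv-Gamma(3.89 + 9/2, 1.89 + 16.560/2) = Inv-Gamma(8.39, 10.1700).
Mode = β/(α+1) = 10.1700/9.39 = 1.0831.

1.0831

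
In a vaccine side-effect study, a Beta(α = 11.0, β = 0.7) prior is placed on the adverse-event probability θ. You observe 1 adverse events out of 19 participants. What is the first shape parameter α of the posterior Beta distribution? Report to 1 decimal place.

12.0

The Beta prior is conjugate to a Binomial/Bernoulli likelihood; the update adds successes to α and failures to β.
Posterior: Beta(α+k, β+n−k) = Beta(11.0+1, 0.7+18) = Beta(12.0, 18.7).
Posterior α = 12.0.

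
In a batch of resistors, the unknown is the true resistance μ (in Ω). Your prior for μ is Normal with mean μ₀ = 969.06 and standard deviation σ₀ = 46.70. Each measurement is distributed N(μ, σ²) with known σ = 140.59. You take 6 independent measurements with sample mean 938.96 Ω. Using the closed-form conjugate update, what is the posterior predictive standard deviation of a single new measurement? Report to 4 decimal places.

145.1817

For Normal data with known variance σ², a Normal(μ₀, σ₀²) prior on μ is conjugate. Posterior precision = 1/σ₀² + n/σ²; posterior mean is the precision-weighted average of μ₀ and x̄.
σ₀² = 46.70² = 2180.89, σ² = 140.59² = 19765.5481; σ² + n·σ₀² = 19765.5481 + 6·2180.89 = 32850.8881.
Posterior precision = 1/σ₀² + n/σ² = 1/2180.89 + 6/19765.5481 = (σ² + n·σ₀²)/(σ₀²σ²) = 32850.8881/(2180.89·19765.5481); posterior variance σₙ² = σ₀²σ²/(σ² + n·σ₀²) = 2180.89·19765.5481/32850.8881 = 1312.186327.
Predictive variance for one new observation = σₙ² + σ² = 2180.89·19765.5481/32850.8881 + 19765.5481 = σ²·(σ₀² + 32850.8881)/32850.8881 = 19765.5481·35031.7781/32850.8881 = 21077.734427; SD = √(19765.5481·35031.7781/32850.8881) = 145.1817.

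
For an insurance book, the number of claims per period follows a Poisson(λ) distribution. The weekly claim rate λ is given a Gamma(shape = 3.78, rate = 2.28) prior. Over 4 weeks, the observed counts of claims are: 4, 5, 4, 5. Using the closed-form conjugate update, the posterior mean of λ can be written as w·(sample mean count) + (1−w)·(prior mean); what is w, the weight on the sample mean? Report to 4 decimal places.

With a Gamma(shape α, rate β) prior, the Poisson likelihood is conjugate: the posterior is Gamma(α + ΣXᵢ, β + n).
Posterior mean = (α₀+S)/(β₀+n) = [n/(β₀+n)]·(S/n) + [β₀/(β₀+n)]·(α₀/β₀), so only n and β₀ enter the weight.
Weight on data w = n/(β₀+n) = 4/(2.28+4) = 4/6.28 = 0.6369.

0.6369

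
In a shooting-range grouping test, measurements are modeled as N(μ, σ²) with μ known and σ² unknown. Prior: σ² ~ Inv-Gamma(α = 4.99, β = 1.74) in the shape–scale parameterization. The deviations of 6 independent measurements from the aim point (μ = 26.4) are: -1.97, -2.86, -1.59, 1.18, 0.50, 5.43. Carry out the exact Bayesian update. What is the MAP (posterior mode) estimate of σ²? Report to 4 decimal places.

With known mean μ and an Inverse-Gamma(α, β) prior on σ², the Normal likelihood is conjugate: posterior is Inv-Gamma(α + n/2, β + Σ(xᵢ−μ)²/2).
Σ(xᵢ−μ)² = (-1.97)² + (-2.86)² + (-1.59)² + (1.18)² + (0.50)² + (5.43)² = 45.7159.
Posterior: Inv-Gamma(4.99 + 6/2, 1.74 + 45.7159/2) = Inv-Gamma(7.99, 24.59795).
Mode = β/(α+1) = 24.59795/8.99 = 2.7361.

2.7361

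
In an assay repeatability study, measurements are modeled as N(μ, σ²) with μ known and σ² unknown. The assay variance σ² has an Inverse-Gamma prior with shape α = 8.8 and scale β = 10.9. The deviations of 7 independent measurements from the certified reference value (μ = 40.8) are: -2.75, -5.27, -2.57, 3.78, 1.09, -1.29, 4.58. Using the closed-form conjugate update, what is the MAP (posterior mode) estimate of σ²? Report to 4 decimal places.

3.8292

With known mean μ and an Inverse-Gamma(α, β) prior on σ², the Normal likelihood is conjugate: posterior is Inv-Gamma(α + n/2, β + Σ(xᵢ−μ)²/2).
Σ(xᵢ−μ)² = (-2.75)² + (-5.27)² + (-2.57)² + (3.78)² + (1.09)² + (-1.29)² + (4.58)² = 80.0573.
Posterior: Inv-Gamma(8.8 + 7/2, 10.9 + 80.0573/2) = Inv-Gamma(12.30, 50.92865).
Mode = β/(α+1) = 50.92865/13.30 = 3.8292.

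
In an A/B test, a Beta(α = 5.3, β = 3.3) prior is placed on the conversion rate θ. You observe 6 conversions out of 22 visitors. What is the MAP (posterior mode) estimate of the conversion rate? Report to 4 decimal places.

0.3601

The Beta prior is conjugate to a Binomial/Bernoulli likelihood; the update adds successes to α and failures to β.
Posterior: Beta(α+k, β+n−k) = Beta(5.3+6, 3.3+16) = Beta(11.3, 19.3).
Mode of Beta(a,b) for a,b>1 is (a−1)/(a+b−2) = 10.3/28.6 = 0.3601.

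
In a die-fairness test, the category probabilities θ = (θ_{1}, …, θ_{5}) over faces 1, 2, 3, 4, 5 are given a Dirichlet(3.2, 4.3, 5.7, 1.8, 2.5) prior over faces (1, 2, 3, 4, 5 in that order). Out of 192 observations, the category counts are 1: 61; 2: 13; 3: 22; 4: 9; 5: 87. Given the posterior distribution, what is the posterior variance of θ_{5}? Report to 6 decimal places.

The Dirichlet prior is conjugate to the Multinomial likelihood: each posterior αⱼ = prior αⱼ + observed count nⱼ.
Posterior concentration: (64.2, 17.3, 27.7, 10.8, 89.5), total = 209.5.
Var[θ_j] = α_j(Σα−α_j)/((Σα)²(Σα+1)) = 89.5·120.0/(209.5²·210.5) = 0.001162.

0.001162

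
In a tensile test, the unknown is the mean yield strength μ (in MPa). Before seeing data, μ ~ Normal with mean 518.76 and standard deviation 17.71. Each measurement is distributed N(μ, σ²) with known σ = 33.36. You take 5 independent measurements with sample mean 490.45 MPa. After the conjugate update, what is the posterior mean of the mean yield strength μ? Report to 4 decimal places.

For Normal data with known variance σ², a Normal(μ₀, σ₀²) prior on μ is conjugate. Posterior precision = 1/σ₀² + n/σ²; posterior mean is the precision-weighted average of μ₀ and x̄.
n·x̄ = 5·490.45 = 2452.25.
σ₀² = 17.71² = 313.6441, σ² = 33.36² = 1112.8896; σ² + n·σ₀² = 1112.8896 + 5·313.6441 = 2681.1101.
Posterior mean = (μ₀/σ₀² + n·x̄/σ²)/(1/σ₀² + n/σ²) = (σ²·μ₀ + σ₀²·n·x̄)/(σ² + n·σ₀²) = (1112.8896·518.76 + 313.6441·2452.25)/2681.1101 = 1346456.353121/2681.1101 = 502.2011.

502.2011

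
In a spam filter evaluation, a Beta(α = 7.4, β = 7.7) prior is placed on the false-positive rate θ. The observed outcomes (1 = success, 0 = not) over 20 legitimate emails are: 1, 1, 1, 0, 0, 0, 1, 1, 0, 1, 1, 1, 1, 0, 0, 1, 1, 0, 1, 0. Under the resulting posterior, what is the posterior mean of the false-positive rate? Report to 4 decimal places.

0.5527

The Beta prior is conjugate to a Binomial/Bernoulli likelihood; the update adds successes to α and failures to β.
Posterior: Beta(α+k, β+n−k) = Beta(7.4+12, 7.7+8) = Beta(19.4, 15.7).
Posterior mean = α/(α+β) = 19.4/35.1 = 0.5527.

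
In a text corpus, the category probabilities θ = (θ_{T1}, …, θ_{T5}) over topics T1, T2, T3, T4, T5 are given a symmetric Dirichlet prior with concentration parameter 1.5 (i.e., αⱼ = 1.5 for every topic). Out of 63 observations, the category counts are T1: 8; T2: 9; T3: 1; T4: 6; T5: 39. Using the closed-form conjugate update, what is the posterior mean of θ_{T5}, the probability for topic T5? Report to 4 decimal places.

The Dirichlet prior is conjugate to the Multinomial likelihood: each posterior αⱼ = prior αⱼ + observed count nⱼ.
Posterior concentration: (9.5, 10.5, 2.5, 7.5, 40.5), total = 70.5.
E[θ_{T5}|data] = α_{T5}/Σα = 40.5/70.5 = 0.5745.

0.5745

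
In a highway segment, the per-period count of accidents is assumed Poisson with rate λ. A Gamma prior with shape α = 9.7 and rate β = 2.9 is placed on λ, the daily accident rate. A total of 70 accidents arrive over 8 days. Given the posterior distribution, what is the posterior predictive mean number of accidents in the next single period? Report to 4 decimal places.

With a Gamma(shape α, rate β) prior, the Poisson likelihood is conjugate: the posterior is Gamma(α + ΣXᵢ, β + n).
Posterior: Gamma(α+S, β+n) = Gamma(9.7+70, 2.9+8) = Gamma(79.7, 10.9).
The predictive distribution for one future period is NegBinom with mean α/β = 7.3119.

7.3119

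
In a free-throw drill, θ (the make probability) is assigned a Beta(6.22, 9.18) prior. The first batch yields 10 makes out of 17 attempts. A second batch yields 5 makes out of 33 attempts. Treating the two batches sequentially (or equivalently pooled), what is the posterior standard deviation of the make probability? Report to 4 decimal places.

0.0575

The Beta prior is conjugate to a Binomial/Bernoulli likelihood; the update adds successes to α and failures to β.
After batch 1: Beta(6.22+10, 9.18+7) = Beta(16.22, 16.18).
After batch 2: Beta(16.22+5, 16.18+28) = Beta(21.22, 44.18).
Var = αβ/((α+β)²(α+β+1)) = 21.22·44.18/(65.40²·66.40) = 0.00330102; SD = √0.00330102 = 0.0575.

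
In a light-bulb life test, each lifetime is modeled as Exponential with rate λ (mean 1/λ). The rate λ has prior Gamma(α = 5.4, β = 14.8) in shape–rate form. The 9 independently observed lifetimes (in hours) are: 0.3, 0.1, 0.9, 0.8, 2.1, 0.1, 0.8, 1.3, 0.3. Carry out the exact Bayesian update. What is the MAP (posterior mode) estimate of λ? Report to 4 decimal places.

0.6233

With a Gamma(shape α, rate β) prior on the exponential rate λ, the posterior after n observations with total T = Σxᵢ is Gamma(α+n, β+T).
Sum of observations T = 6.7 hours; n = 9.
Posterior: Gamma(5.4+9, 14.8+6.7) = Gamma(14.4, 21.5).
Mode = (α−1)/β = 0.6233.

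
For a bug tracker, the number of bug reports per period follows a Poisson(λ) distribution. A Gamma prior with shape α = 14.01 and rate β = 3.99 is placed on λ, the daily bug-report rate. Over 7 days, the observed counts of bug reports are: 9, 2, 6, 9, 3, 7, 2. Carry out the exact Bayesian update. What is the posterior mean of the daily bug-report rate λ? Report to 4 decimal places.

4.7325

With a Gamma(shape α, rate β) prior, the Poisson likelihood is conjugate: the posterior is Gamma(α + ΣXᵢ, β + n).
Sum of counts S = 38 over n = 7 days.
Posterior: Gamma(α+S, β+n) = Gamma(14.01+38, 3.99+7) = Gamma(52.01, 10.99).
Posterior mean = α/β = 52.01/10.99 = 4.7325.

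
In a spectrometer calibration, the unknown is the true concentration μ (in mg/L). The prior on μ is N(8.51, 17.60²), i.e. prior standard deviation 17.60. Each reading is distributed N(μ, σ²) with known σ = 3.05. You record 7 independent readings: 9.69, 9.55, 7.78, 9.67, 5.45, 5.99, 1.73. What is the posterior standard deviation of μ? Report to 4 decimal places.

1.1503

For Normal data with known variance σ², a Normal(μ₀, σ₀²) prior on μ is conjugate. Posterior precision = 1/σ₀² + n/σ²; posterior mean is the precision-weighted average of μ₀ and x̄.
σ₀² = 17.60² = 309.76, σ² = 3.05² = 9.3025; σ² + n·σ₀² = 9.3025 + 7·309.76 = 2177.6225.
Posterior precision = 1/σ₀² + n/σ² = 1/309.76 + 7/9.3025 = (σ² + n·σ₀²)/(σ₀²σ²) = 2177.6225/(309.76·9.3025); posterior variance σₙ² = σ₀²σ²/(σ² + n·σ₀²) = 309.76·9.3025/2177.6225 = 1.323252.
Posterior SD = √σₙ² = √(309.76·9.3025/2177.6225) = 1.1503.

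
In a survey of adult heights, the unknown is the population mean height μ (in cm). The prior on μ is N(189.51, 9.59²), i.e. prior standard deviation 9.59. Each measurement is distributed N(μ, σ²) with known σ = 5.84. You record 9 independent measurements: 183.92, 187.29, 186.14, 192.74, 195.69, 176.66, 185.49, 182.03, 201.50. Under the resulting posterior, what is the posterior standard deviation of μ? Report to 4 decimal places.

1.9078

For Normal data with known variance σ², a Normal(μ₀, σ₀²) prior on μ is conjugate. Posterior precision = 1/σ₀² + n/σ²; posterior mean is the precision-weighted average of μ₀ and x̄.
σ₀² = 9.59² = 91.9681, σ² = 5.84² = 34.1056; σ² + n·σ₀² = 34.1056 + 9·91.9681 = 861.8185.
Posterior precision = 1/σ₀² + n/σ² = 1/91.9681 + 9/34.1056 = (σ² + n·σ₀²)/(σ₀²σ²) = 861.8185/(91.9681·34.1056); posterior variance σₙ² = σ₀²σ²/(σ² + n·σ₀²) = 91.9681·34.1056/861.8185 = 3.639545.
Posterior SD = √σₙ² = √(91.9681·34.1056/861.8185) = 1.9078.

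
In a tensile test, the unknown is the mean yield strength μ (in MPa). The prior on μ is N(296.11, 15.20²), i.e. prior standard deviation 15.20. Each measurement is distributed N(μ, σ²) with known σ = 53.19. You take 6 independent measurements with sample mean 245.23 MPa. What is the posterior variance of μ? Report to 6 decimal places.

155.062473

For Normal data with known variance σ², a Normal(μ₀, σ₀²) prior on μ is conjugate. Posterior precision = 1/σ₀² + n/σ²; posterior mean is the precision-weighted average of μ₀ and x̄.
σ₀² = 15.20² = 231.04, σ² = 53.19² = 2829.1761; σ² + n·σ₀² = 2829.1761 + 6·231.04 = 4215.4161.
Posterior precision = 1/σ₀² + n/σ² = 1/231.04 + 6/2829.1761 = (σ² + n·σ₀²)/(σ₀²σ²) = 4215.4161/(231.04·2829.1761); posterior variance σₙ² = σ₀²σ²/(σ² + n·σ₀²) = 231.04·2829.1761/4215.4161 = 155.062473.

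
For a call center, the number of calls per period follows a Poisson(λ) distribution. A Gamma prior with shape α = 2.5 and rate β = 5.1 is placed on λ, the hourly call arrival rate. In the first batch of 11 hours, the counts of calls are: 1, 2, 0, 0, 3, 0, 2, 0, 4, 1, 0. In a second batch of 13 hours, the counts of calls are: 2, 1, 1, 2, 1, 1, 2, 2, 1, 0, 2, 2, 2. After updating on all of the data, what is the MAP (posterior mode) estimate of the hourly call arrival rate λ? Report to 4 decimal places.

With a Gamma(shape α, rate β) prior, the Poisson likelihood is conjugate: the posterior is Gamma(α + ΣXᵢ, β + n).
Batch 1: sum of counts S = 13 over n = 11 hours.
After batch 1: Gamma(α+S, β+n) = Gamma(2.5+13, 5.1+11) = Gamma(15.5, 16.1).
Batch 2: sum of counts S = 19 over n = 13 hours.
After batch 2: Gamma(α+S, β+n) = Gamma(15.5+19, 16.1+13) = Gamma(34.5, 29.1).
Mode of Gamma(α,β) for α≥1 is (α−1)/β = 33.5/29.1 = 1.1512.

1.1512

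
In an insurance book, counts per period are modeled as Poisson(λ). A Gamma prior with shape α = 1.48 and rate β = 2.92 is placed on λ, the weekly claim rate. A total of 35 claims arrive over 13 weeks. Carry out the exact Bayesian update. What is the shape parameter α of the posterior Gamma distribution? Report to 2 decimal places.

36.48

With a Gamma(shape α, rate β) prior, the Poisson likelihood is conjugate: the posterior is Gamma(α + ΣXᵢ, β + n).
Posterior: Gamma(α+S, β+n) = Gamma(1.48+35, 2.92+13) = Gamma(36.48, 15.92).
Posterior α = 36.48.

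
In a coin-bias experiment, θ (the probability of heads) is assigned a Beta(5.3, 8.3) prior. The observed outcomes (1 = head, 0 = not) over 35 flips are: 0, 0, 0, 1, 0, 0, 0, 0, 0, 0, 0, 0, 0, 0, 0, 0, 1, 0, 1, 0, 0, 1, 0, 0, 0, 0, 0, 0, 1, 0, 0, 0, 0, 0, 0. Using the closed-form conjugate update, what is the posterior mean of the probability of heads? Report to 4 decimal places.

The Beta prior is conjugate to a Binomial/Bernoulli likelihood; the update adds successes to α and failures to β.
Posterior: Beta(α+k, β+n−k) = Beta(5.3+5, 8.3+30) = Beta(10.3, 38.3).
Posterior mean = α/(α+β) = 10.3/48.6 = 0.2119.

0.2119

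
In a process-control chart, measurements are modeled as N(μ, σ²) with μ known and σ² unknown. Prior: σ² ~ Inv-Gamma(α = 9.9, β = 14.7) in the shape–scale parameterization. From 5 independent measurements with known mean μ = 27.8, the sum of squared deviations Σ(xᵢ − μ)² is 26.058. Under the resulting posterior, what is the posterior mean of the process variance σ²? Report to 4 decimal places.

2.4324

With known mean μ and an Inverse-Gamma(α, β) prior on σ², the Normal likelihood is conjugate: posterior is Inv-Gamma(α + n/2, β + Σ(xᵢ−μ)²/2).
Posterior: Inv-Gamma(9.9 + 5/2, 14.7 + 26.058/2) = Inv-Gamma(12.40, 27.7290).
E[σ²|data] = β/(α−1) = 27.7290/11.40 = 2.4324.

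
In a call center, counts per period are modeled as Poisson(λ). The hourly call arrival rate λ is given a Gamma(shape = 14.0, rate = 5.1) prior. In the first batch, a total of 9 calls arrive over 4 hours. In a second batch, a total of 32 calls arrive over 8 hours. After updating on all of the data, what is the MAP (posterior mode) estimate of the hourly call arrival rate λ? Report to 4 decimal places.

With a Gamma(shape α, rate β) prior, the Poisson likelihood is conjugate: the posterior is Gamma(α + ΣXᵢ, β + n).
After batch 1: Gamma(α+S, β+n) = Gamma(14.0+9, 5.1+4) = Gamma(23.0, 9.1).
After batch 2: Gamma(α+S, β+n) = Gamma(23.0+32, 9.1+8) = Gamma(55.0, 17.1).
Mode of Gamma(α,β) for α≥1 is (α−1)/β = 54.0/17.1 = 3.1579.

3.1579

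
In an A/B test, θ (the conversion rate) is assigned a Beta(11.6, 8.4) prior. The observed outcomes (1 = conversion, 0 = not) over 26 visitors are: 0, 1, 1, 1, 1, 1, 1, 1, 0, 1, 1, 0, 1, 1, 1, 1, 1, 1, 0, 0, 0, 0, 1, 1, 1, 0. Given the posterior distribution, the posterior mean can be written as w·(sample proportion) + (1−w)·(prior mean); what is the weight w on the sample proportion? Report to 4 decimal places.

0.5652

The Beta prior is conjugate to a Binomial/Bernoulli likelihood; the update adds successes to α and failures to β.
Posterior mean = (α₀+k)/(α₀+β₀+n) = [n/(α₀+β₀+n)]·(k/n) + [(α₀+β₀)/(α₀+β₀+n)]·α₀/(α₀+β₀), so only n and the prior enter the weight.
The weight on the data is w = n/(α₀+β₀+n) = 26/(11.6+8.4+26) = 26/46.0 = 0.5652.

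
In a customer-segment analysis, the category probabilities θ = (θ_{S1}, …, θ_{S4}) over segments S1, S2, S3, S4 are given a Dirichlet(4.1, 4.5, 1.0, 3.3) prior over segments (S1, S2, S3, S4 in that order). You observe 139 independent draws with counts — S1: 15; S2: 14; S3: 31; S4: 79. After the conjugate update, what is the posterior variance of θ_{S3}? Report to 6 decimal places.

The Dirichlet prior is conjugate to the Multinomial likelihood: each posterior αⱼ = prior αⱼ + observed count nⱼ.
Posterior concentration: (19.1, 18.5, 32.0, 82.3), total = 151.9.
Var[θ_j] = α_j(Σα−α_j)/((Σα)²(Σα+1)) = 32.0·119.9/(151.9²·152.9) = 0.001088.

0.001088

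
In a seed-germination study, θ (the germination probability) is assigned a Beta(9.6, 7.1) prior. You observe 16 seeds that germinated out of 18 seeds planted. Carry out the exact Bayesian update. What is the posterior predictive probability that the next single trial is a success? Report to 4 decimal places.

The Beta prior is conjugate to a Binomial/Bernoulli likelihood; the update adds successes to α and failures to β.
Posterior: Beta(α+k, β+n−k) = Beta(9.6+16, 7.1+2) = Beta(25.6, 9.1).
For a single future Bernoulli trial, P(success | data) = α/(α+β) = 0.7378.

0.7378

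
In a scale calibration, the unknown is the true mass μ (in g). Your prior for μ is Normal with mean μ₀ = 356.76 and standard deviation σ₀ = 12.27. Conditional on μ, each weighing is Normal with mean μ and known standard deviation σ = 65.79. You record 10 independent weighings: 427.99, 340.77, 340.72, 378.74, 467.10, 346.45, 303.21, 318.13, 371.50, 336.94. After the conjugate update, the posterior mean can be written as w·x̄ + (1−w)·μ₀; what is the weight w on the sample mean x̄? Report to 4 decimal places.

For Normal data with known variance σ², a Normal(μ₀, σ₀²) prior on μ is conjugate. Posterior precision = 1/σ₀² + n/σ²; posterior mean is the precision-weighted average of μ₀ and x̄.
σ₀² = 12.27² = 150.5529, σ² = 65.79² = 4328.3241. Prior precision 1/σ₀² = 1/150.5529; data precision n/σ² = 10/4328.3241.
w = (n/σ²)/(1/σ₀² + n/σ²) = n·σ₀²/(σ² + n·σ₀²) = 10·150.5529/(4328.3241 + 10·150.5529) = 1505.529/5833.8531 = 0.2581.

0.2581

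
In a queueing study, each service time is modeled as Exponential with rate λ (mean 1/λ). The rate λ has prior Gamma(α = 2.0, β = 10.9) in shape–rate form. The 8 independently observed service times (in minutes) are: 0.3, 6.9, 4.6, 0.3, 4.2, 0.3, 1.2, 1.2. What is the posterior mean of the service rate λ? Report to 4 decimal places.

With a Gamma(shape α, rate β) prior on the exponential rate λ, the posterior after n observations with total T = Σxᵢ is Gamma(α+n, β+T).
Sum of observations T = 19.0 minutes; n = 8.
Posterior: Gamma(2.0+8, 10.9+19.0) = Gamma(10.0, 29.9).
Posterior mean of λ = α/β = 10.0/29.9 = 0.3344.

0.3344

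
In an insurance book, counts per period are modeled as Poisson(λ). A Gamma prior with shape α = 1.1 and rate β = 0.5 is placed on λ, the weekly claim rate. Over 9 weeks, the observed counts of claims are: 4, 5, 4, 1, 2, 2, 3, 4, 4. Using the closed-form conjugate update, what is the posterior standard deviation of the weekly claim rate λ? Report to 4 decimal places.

With a Gamma(shape α, rate β) prior, the Poisson likelihood is conjugate: the posterior is Gamma(α + ΣXᵢ, β + n).
Sum of counts S = 29 over n = 9 weeks.
Posterior: Gamma(α+S, β+n) = Gamma(1.1+29, 0.5+9) = Gamma(30.1, 9.5).
SD = √α/β = √30.1/9.5 = 0.5775.

0.5775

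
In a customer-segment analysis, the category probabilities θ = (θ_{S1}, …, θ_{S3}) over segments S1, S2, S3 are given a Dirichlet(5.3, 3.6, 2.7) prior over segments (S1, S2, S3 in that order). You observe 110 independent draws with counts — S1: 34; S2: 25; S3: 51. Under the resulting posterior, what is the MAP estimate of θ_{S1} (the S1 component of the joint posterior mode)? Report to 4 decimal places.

The Dirichlet prior is conjugate to the Multinomial likelihood: each posterior αⱼ = prior αⱼ + observed count nⱼ.
Posterior concentration: (39.3, 28.6, 53.7), total = 121.6.
Joint mode component: (α_{S1}−1)/(Σα−K) = 38.3/118.6 = 0.3229.

0.3229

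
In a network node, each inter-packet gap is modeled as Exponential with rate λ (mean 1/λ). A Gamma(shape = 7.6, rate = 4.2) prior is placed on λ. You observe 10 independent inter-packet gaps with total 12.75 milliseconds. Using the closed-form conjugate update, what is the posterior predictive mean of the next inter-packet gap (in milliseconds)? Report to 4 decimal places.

With a Gamma(shape α, rate β) prior on the exponential rate λ, the posterior after n observations with total T = Σxᵢ is Gamma(α+n, β+T).
Posterior: Gamma(7.6+10, 4.2+12.75) = Gamma(17.6, 16.95).
The predictive distribution for the next observation is Lomax; its mean is β/(α−1) = 16.95/16.6 = 1.0211.

1.0211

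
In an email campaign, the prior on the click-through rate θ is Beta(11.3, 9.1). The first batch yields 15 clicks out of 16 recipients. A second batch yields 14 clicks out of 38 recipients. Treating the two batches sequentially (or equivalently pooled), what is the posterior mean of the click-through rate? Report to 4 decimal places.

The Beta prior is conjugate to a Binomial/Bernoulli likelihood; the update adds successes to α and failures to β.
After batch 1: Beta(11.3+15, 9.1+1) = Beta(26.3, 10.1).
After batch 2: Beta(26.3+14, 10.1+24) = Beta(40.3, 34.1).
Posterior mean = α/(α+β) = 40.3/74.4 = 0.5417.

0.5417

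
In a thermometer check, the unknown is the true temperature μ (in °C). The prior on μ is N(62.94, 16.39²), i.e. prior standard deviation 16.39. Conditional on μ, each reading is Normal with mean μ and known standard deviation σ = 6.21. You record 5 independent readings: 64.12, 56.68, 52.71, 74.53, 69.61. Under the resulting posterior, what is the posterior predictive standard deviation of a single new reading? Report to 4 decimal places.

For Normal data with known variance σ², a Normal(μ₀, σ₀²) prior on μ is conjugate. Posterior precision = 1/σ₀² + n/σ²; posterior mean is the precision-weighted average of μ₀ and x̄.
σ₀² = 16.39² = 268.6321, σ² = 6.21² = 38.5641; σ² + n·σ₀² = 38.5641 + 5·268.6321 = 1381.7246.
Posterior precision = 1/σ₀² + n/σ² = 1/268.6321 + 5/38.5641 = (σ² + n·σ₀²)/(σ₀²σ²) = 1381.7246/(268.6321·38.5641); posterior variance σₙ² = σ₀²σ²/(σ² + n·σ₀²) = 268.6321·38.5641/1381.7246 = 7.497554.
Predictive variance for one new observation = σₙ² + σ² = 268.6321·38.5641/1381.7246 + 38.5641 = σ²·(σ₀² + 1381.7246)/1381.7246 = 38.5641·1650.3567/1381.7246 = 46.061654; SD = √(38.5641·1650.3567/1381.7246) = 6.7869.

6.7869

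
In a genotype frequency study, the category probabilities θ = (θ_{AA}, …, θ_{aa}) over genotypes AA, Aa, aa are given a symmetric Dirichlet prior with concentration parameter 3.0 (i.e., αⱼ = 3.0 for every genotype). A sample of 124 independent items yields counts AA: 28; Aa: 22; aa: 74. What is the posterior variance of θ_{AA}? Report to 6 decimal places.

The Dirichlet prior is conjugate to the Multinomial likelihood: each posterior αⱼ = prior αⱼ + observed count nⱼ.
Posterior concentration: (31.0, 25.0, 77.0), total = 133.0.
Var[θ_j] = α_j(Σα−α_j)/((Σα)²(Σα+1)) = 31.0·102.0/(133.0²·134.0) = 0.001334.

0.001334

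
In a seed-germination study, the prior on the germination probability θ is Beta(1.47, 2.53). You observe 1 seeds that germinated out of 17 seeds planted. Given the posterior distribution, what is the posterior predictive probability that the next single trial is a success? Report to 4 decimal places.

0.1176

The Beta prior is conjugate to a Binomial/Bernoulli likelihood; the update adds successes to α and failures to β.
Posterior: Beta(α+k, β+n−k) = Beta(1.47+1, 2.53+16) = Beta(2.47, 18.53).
For a single future Bernoulli trial, P(success | data) = α/(α+β) = 0.1176.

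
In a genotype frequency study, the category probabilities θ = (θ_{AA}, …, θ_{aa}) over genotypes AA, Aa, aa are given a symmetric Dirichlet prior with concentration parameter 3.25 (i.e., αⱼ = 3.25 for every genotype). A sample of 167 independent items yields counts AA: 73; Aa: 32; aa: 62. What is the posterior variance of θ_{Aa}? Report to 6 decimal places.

0.000898

The Dirichlet prior is conjugate to the Multinomial likelihood: each posterior αⱼ = prior αⱼ + observed count nⱼ.
Posterior concentration: (76.25, 35.25, 65.25), total = 176.75.
Var[θ_j] = α_j(Σα−α_j)/((Σα)²(Σα+1)) = 35.25·141.50/(176.75²·177.75) = 0.000898.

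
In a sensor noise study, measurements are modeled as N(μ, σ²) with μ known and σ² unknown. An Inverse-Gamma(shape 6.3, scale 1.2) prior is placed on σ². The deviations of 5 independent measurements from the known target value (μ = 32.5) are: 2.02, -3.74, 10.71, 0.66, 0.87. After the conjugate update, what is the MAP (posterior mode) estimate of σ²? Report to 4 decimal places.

With known mean μ and an Inverse-Gamma(α, β) prior on σ², the Normal likelihood is conjugate: posterior is Inv-Gamma(α + n/2, β + Σ(xᵢ−μ)²/2).
Σ(xᵢ−μ)² = (2.02)² + (-3.74)² + (10.71)² + (0.66)² + (0.87)² = 133.9646.
Posterior: Inv-Gamma(6.3 + 5/2, 1.2 + 133.9646/2) = Inv-Gamma(8.80, 68.18230).
Mode = β/(α+1) = 68.18230/9.80 = 6.9574.

6.9574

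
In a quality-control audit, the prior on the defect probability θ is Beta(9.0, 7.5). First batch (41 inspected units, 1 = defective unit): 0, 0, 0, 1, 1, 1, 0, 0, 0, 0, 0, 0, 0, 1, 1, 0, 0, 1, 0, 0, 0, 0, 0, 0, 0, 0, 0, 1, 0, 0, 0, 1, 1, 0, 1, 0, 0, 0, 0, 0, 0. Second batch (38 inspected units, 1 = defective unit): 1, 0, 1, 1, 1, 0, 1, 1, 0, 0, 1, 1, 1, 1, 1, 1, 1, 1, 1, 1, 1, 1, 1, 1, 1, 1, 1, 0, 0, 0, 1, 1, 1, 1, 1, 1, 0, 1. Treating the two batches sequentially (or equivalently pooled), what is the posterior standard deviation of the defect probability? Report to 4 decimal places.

The Beta prior is conjugate to a Binomial/Bernoulli likelihood; the update adds successes to α and failures to β.
After batch 1: Beta(9.0+10, 7.5+31) = Beta(19.0, 38.5).
After batch 2: Beta(19.0+30, 38.5+8) = Beta(49.0, 46.5).
Var = αβ/((α+β)²(α+β+1)) = 49.0·46.5/(95.5²·96.5) = 0.00258890; SD = √0.00258890 = 0.0509.

0.0509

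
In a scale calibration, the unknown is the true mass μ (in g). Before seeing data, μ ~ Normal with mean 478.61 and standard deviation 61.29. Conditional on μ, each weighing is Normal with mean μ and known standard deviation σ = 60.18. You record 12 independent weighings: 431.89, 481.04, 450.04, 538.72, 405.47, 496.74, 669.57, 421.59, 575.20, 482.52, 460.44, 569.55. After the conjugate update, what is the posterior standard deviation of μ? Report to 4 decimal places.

16.7140

For Normal data with known variance σ², a Normal(μ₀, σ₀²) prior on μ is conjugate. Posterior precision = 1/σ₀² + n/σ²; posterior mean is the precision-weighted average of μ₀ and x̄.
σ₀² = 61.29² = 3756.4641, σ² = 60.18² = 3621.6324; σ² + n·σ₀² = 3621.6324 + 12·3756.4641 = 48699.2016.
Posterior precision = 1/σ₀² + n/σ² = 1/3756.4641 + 12/3621.6324 = (σ² + n·σ₀²)/(σ₀²σ²) = 48699.2016/(3756.4641·3621.6324); posterior variance σₙ² = σ₀²σ²/(σ² + n·σ₀²) = 3756.4641·3621.6324/48699.2016 = 279.358422.
Posterior SD = √σₙ² = √(3756.4641·3621.6324/48699.2016) = 16.7140.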